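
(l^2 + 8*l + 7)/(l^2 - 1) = (l + 7)/(l - 1)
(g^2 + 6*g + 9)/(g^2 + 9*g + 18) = (g + 3)/(g + 6)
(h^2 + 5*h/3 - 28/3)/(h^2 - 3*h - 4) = (-3*h^2 - 5*h + 28)/(3*(-h^2 + 3*h + 4))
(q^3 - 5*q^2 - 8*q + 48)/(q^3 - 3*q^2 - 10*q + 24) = (q - 4)/(q - 2)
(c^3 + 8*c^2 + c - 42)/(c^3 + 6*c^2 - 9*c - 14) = (c + 3)/(c + 1)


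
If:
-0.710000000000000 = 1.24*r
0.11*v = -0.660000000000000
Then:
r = -0.57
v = -6.00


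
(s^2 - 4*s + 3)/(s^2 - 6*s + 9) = (s - 1)/(s - 3)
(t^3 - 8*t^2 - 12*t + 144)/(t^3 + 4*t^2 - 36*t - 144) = (t - 6)/(t + 6)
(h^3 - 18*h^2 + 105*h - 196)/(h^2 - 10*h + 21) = (h^2 - 11*h + 28)/(h - 3)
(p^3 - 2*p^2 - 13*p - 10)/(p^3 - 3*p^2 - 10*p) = (p + 1)/p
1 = 1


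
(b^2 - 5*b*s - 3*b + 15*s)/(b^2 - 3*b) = (b - 5*s)/b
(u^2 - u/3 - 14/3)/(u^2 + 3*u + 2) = (u - 7/3)/(u + 1)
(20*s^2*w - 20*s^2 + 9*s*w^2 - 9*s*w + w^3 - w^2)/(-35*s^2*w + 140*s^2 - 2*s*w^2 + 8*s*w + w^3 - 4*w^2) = (-4*s*w + 4*s - w^2 + w)/(7*s*w - 28*s - w^2 + 4*w)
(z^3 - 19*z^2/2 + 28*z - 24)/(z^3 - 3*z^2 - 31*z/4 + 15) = 2*(z - 4)/(2*z + 5)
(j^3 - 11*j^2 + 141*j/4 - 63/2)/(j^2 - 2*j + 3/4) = (2*j^2 - 19*j + 42)/(2*j - 1)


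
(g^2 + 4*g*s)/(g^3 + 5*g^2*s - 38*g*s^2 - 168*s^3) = g/(g^2 + g*s - 42*s^2)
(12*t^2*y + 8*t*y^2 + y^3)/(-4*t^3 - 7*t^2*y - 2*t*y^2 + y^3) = y*(12*t^2 + 8*t*y + y^2)/(-4*t^3 - 7*t^2*y - 2*t*y^2 + y^3)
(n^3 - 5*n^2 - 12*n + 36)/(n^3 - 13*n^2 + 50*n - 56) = (n^2 - 3*n - 18)/(n^2 - 11*n + 28)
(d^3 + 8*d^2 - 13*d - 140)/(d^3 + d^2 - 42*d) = (d^2 + d - 20)/(d*(d - 6))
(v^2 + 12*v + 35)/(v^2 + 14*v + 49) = (v + 5)/(v + 7)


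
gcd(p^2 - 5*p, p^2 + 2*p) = p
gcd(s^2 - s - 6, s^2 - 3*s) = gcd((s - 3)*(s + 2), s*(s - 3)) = s - 3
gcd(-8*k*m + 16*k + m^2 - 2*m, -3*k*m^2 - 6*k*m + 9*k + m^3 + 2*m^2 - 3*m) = 1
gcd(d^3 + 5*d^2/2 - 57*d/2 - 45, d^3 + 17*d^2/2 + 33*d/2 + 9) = d^2 + 15*d/2 + 9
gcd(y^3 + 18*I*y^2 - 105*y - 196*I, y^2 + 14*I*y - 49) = y^2 + 14*I*y - 49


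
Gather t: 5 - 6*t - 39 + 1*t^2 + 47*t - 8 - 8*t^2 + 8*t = -7*t^2 + 49*t - 42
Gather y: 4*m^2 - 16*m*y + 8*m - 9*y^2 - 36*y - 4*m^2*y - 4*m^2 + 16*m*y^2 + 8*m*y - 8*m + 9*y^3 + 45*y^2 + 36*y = 9*y^3 + y^2*(16*m + 36) + y*(-4*m^2 - 8*m)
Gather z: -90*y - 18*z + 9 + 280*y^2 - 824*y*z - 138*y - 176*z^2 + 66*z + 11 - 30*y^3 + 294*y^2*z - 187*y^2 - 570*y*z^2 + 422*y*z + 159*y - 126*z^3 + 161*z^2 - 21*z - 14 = -30*y^3 + 93*y^2 - 69*y - 126*z^3 + z^2*(-570*y - 15) + z*(294*y^2 - 402*y + 27) + 6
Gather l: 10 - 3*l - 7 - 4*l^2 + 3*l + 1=4 - 4*l^2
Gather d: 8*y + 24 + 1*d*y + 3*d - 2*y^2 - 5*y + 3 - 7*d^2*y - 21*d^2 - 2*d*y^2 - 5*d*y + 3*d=d^2*(-7*y - 21) + d*(-2*y^2 - 4*y + 6) - 2*y^2 + 3*y + 27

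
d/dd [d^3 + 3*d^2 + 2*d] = 3*d^2 + 6*d + 2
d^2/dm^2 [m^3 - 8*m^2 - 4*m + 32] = 6*m - 16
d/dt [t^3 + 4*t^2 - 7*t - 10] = 3*t^2 + 8*t - 7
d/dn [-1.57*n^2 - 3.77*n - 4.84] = -3.14*n - 3.77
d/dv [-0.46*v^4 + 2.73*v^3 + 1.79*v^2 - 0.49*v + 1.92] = -1.84*v^3 + 8.19*v^2 + 3.58*v - 0.49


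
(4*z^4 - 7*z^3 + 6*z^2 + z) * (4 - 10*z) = -40*z^5 + 86*z^4 - 88*z^3 + 14*z^2 + 4*z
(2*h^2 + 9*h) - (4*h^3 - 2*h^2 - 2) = -4*h^3 + 4*h^2 + 9*h + 2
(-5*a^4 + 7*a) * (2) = -10*a^4 + 14*a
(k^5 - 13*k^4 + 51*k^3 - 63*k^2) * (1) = k^5 - 13*k^4 + 51*k^3 - 63*k^2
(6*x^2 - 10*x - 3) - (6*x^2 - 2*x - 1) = -8*x - 2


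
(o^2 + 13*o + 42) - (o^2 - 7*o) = 20*o + 42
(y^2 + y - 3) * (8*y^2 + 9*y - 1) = 8*y^4 + 17*y^3 - 16*y^2 - 28*y + 3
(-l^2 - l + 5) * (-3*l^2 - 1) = 3*l^4 + 3*l^3 - 14*l^2 + l - 5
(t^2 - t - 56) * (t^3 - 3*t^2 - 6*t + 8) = t^5 - 4*t^4 - 59*t^3 + 182*t^2 + 328*t - 448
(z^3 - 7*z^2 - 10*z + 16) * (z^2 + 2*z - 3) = z^5 - 5*z^4 - 27*z^3 + 17*z^2 + 62*z - 48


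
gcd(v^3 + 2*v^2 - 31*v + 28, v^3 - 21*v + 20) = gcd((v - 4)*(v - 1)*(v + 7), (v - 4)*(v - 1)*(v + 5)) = v^2 - 5*v + 4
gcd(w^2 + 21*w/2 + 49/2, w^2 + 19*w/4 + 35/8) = w + 7/2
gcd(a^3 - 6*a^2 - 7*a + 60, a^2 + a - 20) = a - 4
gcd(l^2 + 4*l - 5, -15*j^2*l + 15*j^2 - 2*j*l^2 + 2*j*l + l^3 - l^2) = l - 1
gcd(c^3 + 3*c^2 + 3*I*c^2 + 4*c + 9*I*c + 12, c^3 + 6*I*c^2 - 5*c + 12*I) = c^2 + 3*I*c + 4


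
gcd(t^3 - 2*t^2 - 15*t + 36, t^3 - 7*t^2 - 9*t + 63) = t - 3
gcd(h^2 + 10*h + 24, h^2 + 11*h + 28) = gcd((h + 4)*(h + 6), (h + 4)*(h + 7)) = h + 4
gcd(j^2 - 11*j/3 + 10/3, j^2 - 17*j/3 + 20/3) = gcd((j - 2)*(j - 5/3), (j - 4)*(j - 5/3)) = j - 5/3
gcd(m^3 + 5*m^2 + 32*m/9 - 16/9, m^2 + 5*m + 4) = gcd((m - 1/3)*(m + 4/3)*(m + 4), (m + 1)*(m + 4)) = m + 4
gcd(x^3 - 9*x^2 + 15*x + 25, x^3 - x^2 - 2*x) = x + 1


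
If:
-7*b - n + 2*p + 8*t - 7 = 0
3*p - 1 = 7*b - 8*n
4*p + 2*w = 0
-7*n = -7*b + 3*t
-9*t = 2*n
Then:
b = -361/644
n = -57/92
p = 187/276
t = 19/138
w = -187/138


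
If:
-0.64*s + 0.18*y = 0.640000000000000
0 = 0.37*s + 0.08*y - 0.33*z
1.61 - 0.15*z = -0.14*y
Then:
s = -9.88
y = -31.56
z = -18.73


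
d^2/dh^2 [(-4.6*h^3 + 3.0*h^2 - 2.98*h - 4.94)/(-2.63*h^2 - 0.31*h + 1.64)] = (2.8421709430404e-14*h^5 - 2.8421709430404e-14*h^4 + 86.682084*h^3 + 113.347476*h^2 + 175.518468*h + 30.456348)/(18.191447*h^6 + 6.432717*h^5 - 33.272919*h^4 - 7.992761*h^3 + 20.748132*h^2 + 2.501328*h - 4.410944)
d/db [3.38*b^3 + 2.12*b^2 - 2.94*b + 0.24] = 10.14*b^2 + 4.24*b - 2.94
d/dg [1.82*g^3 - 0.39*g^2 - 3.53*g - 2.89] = 5.46*g^2 - 0.78*g - 3.53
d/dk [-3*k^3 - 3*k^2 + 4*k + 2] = -9*k^2 - 6*k + 4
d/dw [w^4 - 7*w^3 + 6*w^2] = w*(4*w^2 - 21*w + 12)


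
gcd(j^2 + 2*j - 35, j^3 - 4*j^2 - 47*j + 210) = j^2 + 2*j - 35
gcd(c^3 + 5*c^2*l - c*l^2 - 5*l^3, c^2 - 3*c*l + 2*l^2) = c - l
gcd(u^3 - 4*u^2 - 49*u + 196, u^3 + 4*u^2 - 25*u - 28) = u^2 + 3*u - 28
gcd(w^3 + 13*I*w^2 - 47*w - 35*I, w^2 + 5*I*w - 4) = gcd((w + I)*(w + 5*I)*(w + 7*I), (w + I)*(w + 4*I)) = w + I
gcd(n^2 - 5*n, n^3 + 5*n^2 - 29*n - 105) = n - 5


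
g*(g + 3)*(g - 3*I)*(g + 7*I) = g^4 + 3*g^3 + 4*I*g^3 + 21*g^2 + 12*I*g^2 + 63*g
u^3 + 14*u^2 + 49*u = u*(u + 7)^2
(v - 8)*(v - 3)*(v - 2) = v^3 - 13*v^2 + 46*v - 48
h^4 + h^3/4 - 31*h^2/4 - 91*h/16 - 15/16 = (h - 3)*(h + 1/4)*(h + 1/2)*(h + 5/2)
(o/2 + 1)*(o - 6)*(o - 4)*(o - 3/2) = o^4/2 - 19*o^3/4 + 8*o^2 + 21*o - 36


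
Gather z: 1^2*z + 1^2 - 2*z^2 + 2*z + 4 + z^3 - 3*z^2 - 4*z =z^3 - 5*z^2 - z + 5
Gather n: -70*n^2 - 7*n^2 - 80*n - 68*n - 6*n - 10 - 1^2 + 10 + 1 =-77*n^2 - 154*n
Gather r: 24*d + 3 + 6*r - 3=24*d + 6*r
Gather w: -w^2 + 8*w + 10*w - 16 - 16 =-w^2 + 18*w - 32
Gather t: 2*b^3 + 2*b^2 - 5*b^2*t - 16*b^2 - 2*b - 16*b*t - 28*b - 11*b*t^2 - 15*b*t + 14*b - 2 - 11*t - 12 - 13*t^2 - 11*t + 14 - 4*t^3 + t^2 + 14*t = 2*b^3 - 14*b^2 - 16*b - 4*t^3 + t^2*(-11*b - 12) + t*(-5*b^2 - 31*b - 8)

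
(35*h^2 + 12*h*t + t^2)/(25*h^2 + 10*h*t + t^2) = (7*h + t)/(5*h + t)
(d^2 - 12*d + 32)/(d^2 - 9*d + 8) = (d - 4)/(d - 1)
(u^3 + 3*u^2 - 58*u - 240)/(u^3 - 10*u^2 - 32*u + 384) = (u + 5)/(u - 8)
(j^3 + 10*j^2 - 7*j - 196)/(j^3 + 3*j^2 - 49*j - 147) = (j^2 + 3*j - 28)/(j^2 - 4*j - 21)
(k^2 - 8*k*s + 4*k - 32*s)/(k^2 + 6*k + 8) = (k - 8*s)/(k + 2)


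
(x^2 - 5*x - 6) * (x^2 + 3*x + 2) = x^4 - 2*x^3 - 19*x^2 - 28*x - 12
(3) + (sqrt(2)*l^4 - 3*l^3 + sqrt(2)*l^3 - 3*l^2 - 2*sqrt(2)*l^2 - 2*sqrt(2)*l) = sqrt(2)*l^4 - 3*l^3 + sqrt(2)*l^3 - 3*l^2 - 2*sqrt(2)*l^2 - 2*sqrt(2)*l + 3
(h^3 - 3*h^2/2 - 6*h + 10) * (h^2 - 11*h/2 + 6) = h^5 - 7*h^4 + 33*h^3/4 + 34*h^2 - 91*h + 60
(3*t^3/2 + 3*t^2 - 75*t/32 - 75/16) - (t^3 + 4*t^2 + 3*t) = t^3/2 - t^2 - 171*t/32 - 75/16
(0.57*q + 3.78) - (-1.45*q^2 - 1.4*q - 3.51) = 1.45*q^2 + 1.97*q + 7.29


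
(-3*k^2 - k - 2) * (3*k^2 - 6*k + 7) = -9*k^4 + 15*k^3 - 21*k^2 + 5*k - 14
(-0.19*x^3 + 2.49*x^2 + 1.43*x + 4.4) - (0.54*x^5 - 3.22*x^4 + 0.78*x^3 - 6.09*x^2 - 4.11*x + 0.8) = -0.54*x^5 + 3.22*x^4 - 0.97*x^3 + 8.58*x^2 + 5.54*x + 3.6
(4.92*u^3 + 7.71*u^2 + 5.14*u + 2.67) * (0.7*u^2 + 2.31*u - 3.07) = 3.444*u^5 + 16.7622*u^4 + 6.3037*u^3 - 9.9273*u^2 - 9.6121*u - 8.1969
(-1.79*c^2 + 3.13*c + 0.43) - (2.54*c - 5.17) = -1.79*c^2 + 0.59*c + 5.6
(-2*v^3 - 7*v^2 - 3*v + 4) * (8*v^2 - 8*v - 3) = -16*v^5 - 40*v^4 + 38*v^3 + 77*v^2 - 23*v - 12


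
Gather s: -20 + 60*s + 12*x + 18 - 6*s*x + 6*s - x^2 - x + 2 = s*(66 - 6*x) - x^2 + 11*x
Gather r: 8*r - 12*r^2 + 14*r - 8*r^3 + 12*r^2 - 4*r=-8*r^3 + 18*r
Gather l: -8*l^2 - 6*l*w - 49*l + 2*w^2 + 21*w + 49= -8*l^2 + l*(-6*w - 49) + 2*w^2 + 21*w + 49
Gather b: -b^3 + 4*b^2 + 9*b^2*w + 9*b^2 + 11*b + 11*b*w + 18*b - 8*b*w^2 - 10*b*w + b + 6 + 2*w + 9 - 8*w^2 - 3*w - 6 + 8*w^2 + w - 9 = -b^3 + b^2*(9*w + 13) + b*(-8*w^2 + w + 30)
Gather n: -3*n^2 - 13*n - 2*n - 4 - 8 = -3*n^2 - 15*n - 12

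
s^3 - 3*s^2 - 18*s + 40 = (s - 5)*(s - 2)*(s + 4)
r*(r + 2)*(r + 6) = r^3 + 8*r^2 + 12*r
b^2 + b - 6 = (b - 2)*(b + 3)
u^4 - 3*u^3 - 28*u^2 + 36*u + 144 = (u - 6)*(u - 3)*(u + 2)*(u + 4)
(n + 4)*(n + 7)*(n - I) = n^3 + 11*n^2 - I*n^2 + 28*n - 11*I*n - 28*I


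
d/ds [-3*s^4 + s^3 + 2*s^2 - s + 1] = -12*s^3 + 3*s^2 + 4*s - 1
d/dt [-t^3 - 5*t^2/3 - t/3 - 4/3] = -3*t^2 - 10*t/3 - 1/3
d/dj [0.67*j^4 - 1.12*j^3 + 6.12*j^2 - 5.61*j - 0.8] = 2.68*j^3 - 3.36*j^2 + 12.24*j - 5.61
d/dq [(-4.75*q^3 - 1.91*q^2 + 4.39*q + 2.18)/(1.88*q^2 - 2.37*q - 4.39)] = (-8.93*q^4 + 22.515*q^3 + 58.831*q^2 + 8.573*q - 14.1055)/(3.5344*q^4 - 8.9112*q^3 - 10.8895*q^2 + 20.8086*q + 19.2721)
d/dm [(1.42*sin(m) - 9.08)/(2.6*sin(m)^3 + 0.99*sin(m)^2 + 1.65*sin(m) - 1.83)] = (-7.384*sin(m)^3 + 69.4182*sin(m)^2 + 17.9784*sin(m) + 12.3834)*cos(m)/(6.76*sin(m)^6 + 5.148*sin(m)^5 + 9.5601*sin(m)^4 - 6.249*sin(m)^3 - 0.9009*sin(m)^2 - 6.039*sin(m) + 3.3489)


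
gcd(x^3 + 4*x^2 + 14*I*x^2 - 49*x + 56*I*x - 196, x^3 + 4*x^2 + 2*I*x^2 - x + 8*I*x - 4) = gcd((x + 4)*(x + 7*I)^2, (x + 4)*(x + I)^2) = x + 4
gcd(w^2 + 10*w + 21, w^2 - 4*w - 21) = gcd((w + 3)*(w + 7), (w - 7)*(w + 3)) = w + 3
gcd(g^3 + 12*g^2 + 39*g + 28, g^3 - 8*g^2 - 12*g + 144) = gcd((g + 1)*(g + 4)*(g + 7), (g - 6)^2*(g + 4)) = g + 4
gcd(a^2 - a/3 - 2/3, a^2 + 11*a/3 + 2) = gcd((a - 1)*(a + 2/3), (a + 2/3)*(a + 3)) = a + 2/3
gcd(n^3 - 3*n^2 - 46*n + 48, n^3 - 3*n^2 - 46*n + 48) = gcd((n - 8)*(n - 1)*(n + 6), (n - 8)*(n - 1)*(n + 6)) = n^3 - 3*n^2 - 46*n + 48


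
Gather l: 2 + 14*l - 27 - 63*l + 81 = 56 - 49*l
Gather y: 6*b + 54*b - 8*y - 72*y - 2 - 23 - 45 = 60*b - 80*y - 70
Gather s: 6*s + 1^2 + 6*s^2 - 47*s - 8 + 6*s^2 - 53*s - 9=12*s^2 - 94*s - 16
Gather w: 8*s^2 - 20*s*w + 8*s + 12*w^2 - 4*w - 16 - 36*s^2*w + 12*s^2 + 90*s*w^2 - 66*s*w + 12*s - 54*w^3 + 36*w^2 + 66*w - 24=20*s^2 + 20*s - 54*w^3 + w^2*(90*s + 48) + w*(-36*s^2 - 86*s + 62) - 40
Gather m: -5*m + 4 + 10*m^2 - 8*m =10*m^2 - 13*m + 4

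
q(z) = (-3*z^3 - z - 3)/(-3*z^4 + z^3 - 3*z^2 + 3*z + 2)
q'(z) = (-9*z^2 - 1)/(-3*z^4 + z^3 - 3*z^2 + 3*z + 2) + (-3*z^3 - z - 3)*(12*z^3 - 3*z^2 + 6*z - 3)/(-3*z^4 + z^3 - 3*z^2 + 3*z + 2)^2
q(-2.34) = -0.30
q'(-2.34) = -0.05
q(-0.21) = -2.26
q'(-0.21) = 7.18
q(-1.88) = -0.32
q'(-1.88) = -0.02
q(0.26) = -1.28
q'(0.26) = 0.09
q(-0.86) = 0.05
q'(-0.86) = 1.67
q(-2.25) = -0.31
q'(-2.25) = -0.05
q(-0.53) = 2.47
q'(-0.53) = 30.93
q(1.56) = 1.09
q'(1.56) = -1.77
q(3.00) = 0.38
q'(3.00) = -0.15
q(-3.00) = -0.27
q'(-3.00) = -0.06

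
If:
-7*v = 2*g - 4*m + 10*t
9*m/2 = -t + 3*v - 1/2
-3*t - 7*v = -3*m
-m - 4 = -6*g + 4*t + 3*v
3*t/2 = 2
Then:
No Solution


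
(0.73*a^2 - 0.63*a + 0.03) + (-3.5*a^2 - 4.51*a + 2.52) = -2.77*a^2 - 5.14*a + 2.55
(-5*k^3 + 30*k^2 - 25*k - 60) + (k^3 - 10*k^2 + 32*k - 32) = -4*k^3 + 20*k^2 + 7*k - 92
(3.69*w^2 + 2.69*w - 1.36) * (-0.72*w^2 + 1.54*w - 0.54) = -2.6568*w^4 + 3.7458*w^3 + 3.1292*w^2 - 3.547*w + 0.7344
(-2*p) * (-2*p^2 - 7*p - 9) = 4*p^3 + 14*p^2 + 18*p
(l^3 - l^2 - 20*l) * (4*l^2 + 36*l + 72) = 4*l^5 + 32*l^4 - 44*l^3 - 792*l^2 - 1440*l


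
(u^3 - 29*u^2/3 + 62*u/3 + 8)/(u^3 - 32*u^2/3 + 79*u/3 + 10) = (u - 4)/(u - 5)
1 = 1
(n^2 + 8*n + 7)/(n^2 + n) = (n + 7)/n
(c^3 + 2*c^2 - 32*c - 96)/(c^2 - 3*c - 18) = (c^2 + 8*c + 16)/(c + 3)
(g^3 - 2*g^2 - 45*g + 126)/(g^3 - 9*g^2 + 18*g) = (g + 7)/g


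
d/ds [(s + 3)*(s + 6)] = 2*s + 9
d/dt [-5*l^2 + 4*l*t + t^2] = 4*l + 2*t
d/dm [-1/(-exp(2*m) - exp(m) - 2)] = (-2*exp(m) - 1)*exp(m)/(exp(2*m) + exp(m) + 2)^2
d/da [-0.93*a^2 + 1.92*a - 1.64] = 1.92 - 1.86*a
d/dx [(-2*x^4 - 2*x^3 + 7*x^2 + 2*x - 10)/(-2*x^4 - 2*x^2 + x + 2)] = (-4*x^6 + 36*x^5 + 10*x^4 - 100*x^3 - x^2 - 12*x + 14)/(4*x^8 + 8*x^6 - 4*x^5 - 4*x^4 - 4*x^3 - 7*x^2 + 4*x + 4)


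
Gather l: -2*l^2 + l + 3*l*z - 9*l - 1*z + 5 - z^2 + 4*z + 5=-2*l^2 + l*(3*z - 8) - z^2 + 3*z + 10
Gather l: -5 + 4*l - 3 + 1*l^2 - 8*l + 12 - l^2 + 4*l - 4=0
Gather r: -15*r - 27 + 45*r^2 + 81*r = 45*r^2 + 66*r - 27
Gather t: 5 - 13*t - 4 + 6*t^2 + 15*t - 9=6*t^2 + 2*t - 8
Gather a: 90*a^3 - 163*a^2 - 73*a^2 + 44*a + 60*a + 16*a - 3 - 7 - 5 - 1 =90*a^3 - 236*a^2 + 120*a - 16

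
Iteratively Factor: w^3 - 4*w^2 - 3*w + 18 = (w - 3)*(w^2 - w - 6) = (w - 3)*(w + 2)*(w - 3)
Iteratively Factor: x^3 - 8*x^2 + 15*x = (x)*(x^2 - 8*x + 15) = x*(x - 3)*(x - 5)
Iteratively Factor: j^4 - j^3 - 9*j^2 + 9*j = (j + 3)*(j^3 - 4*j^2 + 3*j) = (j - 1)*(j + 3)*(j^2 - 3*j) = j*(j - 1)*(j + 3)*(j - 3)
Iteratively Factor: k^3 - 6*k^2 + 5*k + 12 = (k - 3)*(k^2 - 3*k - 4) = (k - 3)*(k + 1)*(k - 4)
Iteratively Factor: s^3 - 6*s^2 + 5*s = (s - 1)*(s^2 - 5*s) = s*(s - 1)*(s - 5)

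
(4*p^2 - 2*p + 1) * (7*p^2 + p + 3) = 28*p^4 - 10*p^3 + 17*p^2 - 5*p + 3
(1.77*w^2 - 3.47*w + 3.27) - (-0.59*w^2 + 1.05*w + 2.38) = 2.36*w^2 - 4.52*w + 0.89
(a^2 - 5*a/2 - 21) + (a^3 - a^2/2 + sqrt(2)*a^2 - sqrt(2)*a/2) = a^3 + a^2/2 + sqrt(2)*a^2 - 5*a/2 - sqrt(2)*a/2 - 21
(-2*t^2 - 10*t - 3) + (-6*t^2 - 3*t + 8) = -8*t^2 - 13*t + 5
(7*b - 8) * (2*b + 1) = 14*b^2 - 9*b - 8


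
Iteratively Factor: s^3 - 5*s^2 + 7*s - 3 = (s - 1)*(s^2 - 4*s + 3) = (s - 3)*(s - 1)*(s - 1)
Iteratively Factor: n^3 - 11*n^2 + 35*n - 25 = (n - 5)*(n^2 - 6*n + 5) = (n - 5)^2*(n - 1)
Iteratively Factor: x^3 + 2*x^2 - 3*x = (x + 3)*(x^2 - x) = x*(x + 3)*(x - 1)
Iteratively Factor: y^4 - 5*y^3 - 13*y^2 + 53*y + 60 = (y + 1)*(y^3 - 6*y^2 - 7*y + 60) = (y - 4)*(y + 1)*(y^2 - 2*y - 15) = (y - 5)*(y - 4)*(y + 1)*(y + 3)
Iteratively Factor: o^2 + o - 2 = (o - 1)*(o + 2)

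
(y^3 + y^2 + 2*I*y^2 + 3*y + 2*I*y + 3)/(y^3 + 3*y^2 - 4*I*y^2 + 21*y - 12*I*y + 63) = (y^2 + y*(1 - I) - I)/(y^2 + y*(3 - 7*I) - 21*I)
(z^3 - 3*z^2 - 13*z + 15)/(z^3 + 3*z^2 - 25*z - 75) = (z - 1)/(z + 5)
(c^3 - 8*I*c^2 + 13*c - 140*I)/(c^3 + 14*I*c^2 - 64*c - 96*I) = (c^2 - 12*I*c - 35)/(c^2 + 10*I*c - 24)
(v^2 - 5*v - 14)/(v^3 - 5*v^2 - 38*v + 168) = (v + 2)/(v^2 + 2*v - 24)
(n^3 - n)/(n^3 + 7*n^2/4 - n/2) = 4*(n^2 - 1)/(4*n^2 + 7*n - 2)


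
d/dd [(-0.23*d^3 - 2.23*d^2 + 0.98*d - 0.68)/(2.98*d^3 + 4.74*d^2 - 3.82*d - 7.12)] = (5.5552*d^4 - 4.0836*d^3 + 14.8654*d^2 + 38.2016*d - 9.5752)/(8.8804*d^6 + 28.2504*d^5 - 0.299599999999998*d^4 - 78.6488*d^3 - 52.9052*d^2 + 54.3968*d + 50.6944)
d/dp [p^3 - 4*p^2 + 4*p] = 3*p^2 - 8*p + 4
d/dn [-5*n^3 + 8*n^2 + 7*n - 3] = -15*n^2 + 16*n + 7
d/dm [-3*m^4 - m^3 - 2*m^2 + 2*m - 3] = -12*m^3 - 3*m^2 - 4*m + 2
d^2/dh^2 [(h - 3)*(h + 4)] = 2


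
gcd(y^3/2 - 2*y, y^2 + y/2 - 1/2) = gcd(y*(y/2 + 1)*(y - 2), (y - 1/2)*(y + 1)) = 1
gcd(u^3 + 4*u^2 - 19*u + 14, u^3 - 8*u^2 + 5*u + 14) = u - 2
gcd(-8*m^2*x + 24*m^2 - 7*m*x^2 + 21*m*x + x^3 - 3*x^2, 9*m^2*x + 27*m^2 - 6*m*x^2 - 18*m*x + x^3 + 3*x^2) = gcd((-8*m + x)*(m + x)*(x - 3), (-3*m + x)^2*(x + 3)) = 1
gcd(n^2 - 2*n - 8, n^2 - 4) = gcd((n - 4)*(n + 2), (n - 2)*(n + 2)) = n + 2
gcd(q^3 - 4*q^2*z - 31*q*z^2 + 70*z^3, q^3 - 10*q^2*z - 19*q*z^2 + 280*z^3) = -q^2 + 2*q*z + 35*z^2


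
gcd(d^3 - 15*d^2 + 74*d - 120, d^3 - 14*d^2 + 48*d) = d - 6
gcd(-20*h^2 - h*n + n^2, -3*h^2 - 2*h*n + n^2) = 1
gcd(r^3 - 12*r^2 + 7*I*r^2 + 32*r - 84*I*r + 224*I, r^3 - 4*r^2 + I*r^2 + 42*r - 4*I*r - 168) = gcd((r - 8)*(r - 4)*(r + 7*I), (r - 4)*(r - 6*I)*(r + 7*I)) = r^2 + r*(-4 + 7*I) - 28*I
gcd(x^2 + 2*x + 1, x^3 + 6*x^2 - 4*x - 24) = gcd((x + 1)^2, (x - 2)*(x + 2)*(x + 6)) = 1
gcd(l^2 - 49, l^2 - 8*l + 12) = 1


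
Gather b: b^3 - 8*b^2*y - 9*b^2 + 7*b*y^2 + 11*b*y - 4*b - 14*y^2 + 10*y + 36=b^3 + b^2*(-8*y - 9) + b*(7*y^2 + 11*y - 4) - 14*y^2 + 10*y + 36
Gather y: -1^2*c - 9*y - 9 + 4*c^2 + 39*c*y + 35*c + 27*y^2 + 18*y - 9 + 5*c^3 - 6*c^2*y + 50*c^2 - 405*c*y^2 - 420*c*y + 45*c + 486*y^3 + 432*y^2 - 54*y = 5*c^3 + 54*c^2 + 79*c + 486*y^3 + y^2*(459 - 405*c) + y*(-6*c^2 - 381*c - 45) - 18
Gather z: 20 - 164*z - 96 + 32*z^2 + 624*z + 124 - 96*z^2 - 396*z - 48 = -64*z^2 + 64*z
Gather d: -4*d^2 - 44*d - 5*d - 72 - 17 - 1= -4*d^2 - 49*d - 90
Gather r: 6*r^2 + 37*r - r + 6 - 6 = 6*r^2 + 36*r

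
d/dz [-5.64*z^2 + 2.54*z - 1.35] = 2.54 - 11.28*z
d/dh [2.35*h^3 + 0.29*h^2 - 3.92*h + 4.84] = 7.05*h^2 + 0.58*h - 3.92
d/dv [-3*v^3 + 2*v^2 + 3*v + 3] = -9*v^2 + 4*v + 3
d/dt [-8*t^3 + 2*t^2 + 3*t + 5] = -24*t^2 + 4*t + 3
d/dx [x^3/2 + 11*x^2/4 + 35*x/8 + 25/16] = 3*x^2/2 + 11*x/2 + 35/8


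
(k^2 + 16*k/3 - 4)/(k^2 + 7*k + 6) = (k - 2/3)/(k + 1)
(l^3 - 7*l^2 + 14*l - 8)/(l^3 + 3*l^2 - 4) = (l^2 - 6*l + 8)/(l^2 + 4*l + 4)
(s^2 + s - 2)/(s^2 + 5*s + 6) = (s - 1)/(s + 3)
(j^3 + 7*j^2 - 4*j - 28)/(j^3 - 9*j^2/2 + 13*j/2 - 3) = 2*(j^2 + 9*j + 14)/(2*j^2 - 5*j + 3)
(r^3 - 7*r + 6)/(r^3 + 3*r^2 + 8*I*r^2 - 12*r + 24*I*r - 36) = (r^2 - 3*r + 2)/(r^2 + 8*I*r - 12)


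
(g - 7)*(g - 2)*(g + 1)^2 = g^4 - 7*g^3 - 3*g^2 + 19*g + 14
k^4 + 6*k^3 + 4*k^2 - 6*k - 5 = (k - 1)*(k + 1)^2*(k + 5)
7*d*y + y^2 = y*(7*d + y)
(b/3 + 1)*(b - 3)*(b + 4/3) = b^3/3 + 4*b^2/9 - 3*b - 4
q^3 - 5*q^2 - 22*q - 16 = (q - 8)*(q + 1)*(q + 2)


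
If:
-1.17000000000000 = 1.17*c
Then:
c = -1.00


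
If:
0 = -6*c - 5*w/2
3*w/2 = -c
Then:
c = 0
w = 0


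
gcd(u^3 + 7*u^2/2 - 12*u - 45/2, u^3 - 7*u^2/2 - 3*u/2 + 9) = u^2 - 3*u/2 - 9/2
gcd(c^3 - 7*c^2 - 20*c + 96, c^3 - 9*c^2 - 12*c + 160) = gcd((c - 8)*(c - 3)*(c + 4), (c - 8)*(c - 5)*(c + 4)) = c^2 - 4*c - 32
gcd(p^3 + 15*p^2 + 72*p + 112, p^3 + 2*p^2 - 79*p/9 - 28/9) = p + 4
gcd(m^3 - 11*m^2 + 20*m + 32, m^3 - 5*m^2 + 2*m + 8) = m^2 - 3*m - 4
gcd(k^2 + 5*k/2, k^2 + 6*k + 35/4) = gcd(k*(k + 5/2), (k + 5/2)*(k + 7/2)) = k + 5/2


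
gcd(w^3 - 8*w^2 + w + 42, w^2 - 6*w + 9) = w - 3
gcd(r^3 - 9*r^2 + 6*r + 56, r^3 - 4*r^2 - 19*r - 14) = r^2 - 5*r - 14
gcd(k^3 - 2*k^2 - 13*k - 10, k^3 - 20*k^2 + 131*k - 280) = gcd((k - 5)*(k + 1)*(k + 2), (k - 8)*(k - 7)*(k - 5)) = k - 5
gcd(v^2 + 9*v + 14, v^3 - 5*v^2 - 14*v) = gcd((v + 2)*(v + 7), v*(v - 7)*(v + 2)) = v + 2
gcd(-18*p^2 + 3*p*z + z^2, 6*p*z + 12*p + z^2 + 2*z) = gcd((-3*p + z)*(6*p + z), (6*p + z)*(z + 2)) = 6*p + z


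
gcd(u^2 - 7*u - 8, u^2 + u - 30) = 1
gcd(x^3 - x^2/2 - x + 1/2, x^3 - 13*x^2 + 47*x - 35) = x - 1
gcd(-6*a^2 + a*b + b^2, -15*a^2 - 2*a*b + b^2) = 3*a + b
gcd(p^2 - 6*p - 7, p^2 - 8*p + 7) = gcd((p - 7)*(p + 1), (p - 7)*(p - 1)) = p - 7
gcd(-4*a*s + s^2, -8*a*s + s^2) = s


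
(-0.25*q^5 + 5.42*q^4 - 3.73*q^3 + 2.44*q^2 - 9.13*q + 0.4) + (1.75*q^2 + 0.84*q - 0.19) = -0.25*q^5 + 5.42*q^4 - 3.73*q^3 + 4.19*q^2 - 8.29*q + 0.21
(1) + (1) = 2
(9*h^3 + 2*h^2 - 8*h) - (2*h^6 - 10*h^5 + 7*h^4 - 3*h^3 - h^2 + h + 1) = -2*h^6 + 10*h^5 - 7*h^4 + 12*h^3 + 3*h^2 - 9*h - 1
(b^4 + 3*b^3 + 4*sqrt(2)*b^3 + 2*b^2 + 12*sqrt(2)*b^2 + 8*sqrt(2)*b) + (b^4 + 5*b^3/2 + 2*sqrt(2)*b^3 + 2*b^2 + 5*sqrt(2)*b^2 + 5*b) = 2*b^4 + 11*b^3/2 + 6*sqrt(2)*b^3 + 4*b^2 + 17*sqrt(2)*b^2 + 5*b + 8*sqrt(2)*b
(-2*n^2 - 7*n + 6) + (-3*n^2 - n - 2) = -5*n^2 - 8*n + 4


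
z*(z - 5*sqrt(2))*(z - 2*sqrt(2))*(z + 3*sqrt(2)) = z^4 - 4*sqrt(2)*z^3 - 22*z^2 + 60*sqrt(2)*z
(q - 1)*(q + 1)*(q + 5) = q^3 + 5*q^2 - q - 5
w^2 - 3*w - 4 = (w - 4)*(w + 1)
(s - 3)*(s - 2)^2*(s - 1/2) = s^4 - 15*s^3/2 + 39*s^2/2 - 20*s + 6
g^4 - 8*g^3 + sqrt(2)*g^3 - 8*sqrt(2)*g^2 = g^2*(g - 8)*(g + sqrt(2))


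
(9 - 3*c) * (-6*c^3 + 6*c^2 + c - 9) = 18*c^4 - 72*c^3 + 51*c^2 + 36*c - 81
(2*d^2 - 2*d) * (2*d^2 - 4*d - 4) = 4*d^4 - 12*d^3 + 8*d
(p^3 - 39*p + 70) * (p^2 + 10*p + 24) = p^5 + 10*p^4 - 15*p^3 - 320*p^2 - 236*p + 1680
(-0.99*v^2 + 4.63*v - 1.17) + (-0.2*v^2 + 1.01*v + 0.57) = -1.19*v^2 + 5.64*v - 0.6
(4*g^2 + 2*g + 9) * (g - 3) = 4*g^3 - 10*g^2 + 3*g - 27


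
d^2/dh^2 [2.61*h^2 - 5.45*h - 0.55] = 5.22000000000000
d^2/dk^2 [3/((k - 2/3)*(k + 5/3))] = 486*(27*k^2 + 27*k + 19)/(729*k^6 + 2187*k^5 - 243*k^4 - 4131*k^3 + 270*k^2 + 2700*k - 1000)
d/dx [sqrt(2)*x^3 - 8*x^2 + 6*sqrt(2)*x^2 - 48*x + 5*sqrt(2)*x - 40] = 3*sqrt(2)*x^2 - 16*x + 12*sqrt(2)*x - 48 + 5*sqrt(2)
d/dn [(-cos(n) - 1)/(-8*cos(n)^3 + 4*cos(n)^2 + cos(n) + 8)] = (12*sin(n) + 5*sin(3*n) + 2*sin(4*n))/(5*cos(n) - 2*cos(2*n) + 2*cos(3*n) - 10)^2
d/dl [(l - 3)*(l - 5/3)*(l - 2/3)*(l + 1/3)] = 4*l^3 - 15*l^2 + 38*l/3 - 17/27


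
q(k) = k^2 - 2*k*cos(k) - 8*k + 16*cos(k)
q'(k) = 2*k*sin(k) + 2*k - 16*sin(k) - 2*cos(k) - 8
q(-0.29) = 18.29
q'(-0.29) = -5.76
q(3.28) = -24.83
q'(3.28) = 1.84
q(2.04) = -17.55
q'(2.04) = -13.65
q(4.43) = -17.80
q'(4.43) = 8.27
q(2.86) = -24.58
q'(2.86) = -3.22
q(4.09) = -20.55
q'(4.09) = 7.70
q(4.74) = -15.27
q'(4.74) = 7.94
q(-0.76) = 19.36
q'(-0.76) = 1.10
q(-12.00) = 273.75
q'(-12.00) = -55.15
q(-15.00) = 310.05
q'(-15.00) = -6.57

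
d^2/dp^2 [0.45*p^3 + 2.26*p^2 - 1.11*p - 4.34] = 2.7*p + 4.52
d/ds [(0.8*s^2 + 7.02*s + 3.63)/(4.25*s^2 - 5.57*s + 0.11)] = (-34.291*s^2 - 30.679*s + 20.9913)/(18.0625*s^4 - 47.345*s^3 + 31.9599*s^2 - 1.2254*s + 0.0121)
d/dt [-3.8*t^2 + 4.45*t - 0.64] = 4.45 - 7.6*t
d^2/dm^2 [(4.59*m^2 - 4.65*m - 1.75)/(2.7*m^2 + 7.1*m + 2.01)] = (-243.7776*m^3 - 226.00458*m^2 - 49.8717*m + 12.367918)/(19.683*m^6 + 155.277*m^5 + 452.2797*m^4 + 589.1012*m^3 + 336.69711*m^2 + 86.05413*m + 8.120601)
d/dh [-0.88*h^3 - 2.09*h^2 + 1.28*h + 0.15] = -2.64*h^2 - 4.18*h + 1.28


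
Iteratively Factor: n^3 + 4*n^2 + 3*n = (n + 1)*(n^2 + 3*n) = n*(n + 1)*(n + 3)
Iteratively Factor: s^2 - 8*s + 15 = (s - 5)*(s - 3)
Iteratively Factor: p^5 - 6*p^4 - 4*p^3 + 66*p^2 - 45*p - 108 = (p + 1)*(p^4 - 7*p^3 + 3*p^2 + 63*p - 108) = (p + 1)*(p + 3)*(p^3 - 10*p^2 + 33*p - 36) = (p - 3)*(p + 1)*(p + 3)*(p^2 - 7*p + 12) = (p - 4)*(p - 3)*(p + 1)*(p + 3)*(p - 3)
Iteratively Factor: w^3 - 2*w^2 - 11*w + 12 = (w - 1)*(w^2 - w - 12) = (w - 1)*(w + 3)*(w - 4)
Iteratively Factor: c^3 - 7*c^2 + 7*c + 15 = (c + 1)*(c^2 - 8*c + 15) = (c - 3)*(c + 1)*(c - 5)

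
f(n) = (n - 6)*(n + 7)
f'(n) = 2*n + 1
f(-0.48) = -42.25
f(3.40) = -27.04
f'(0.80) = 2.60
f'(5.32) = 11.64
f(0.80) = -40.56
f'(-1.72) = -2.44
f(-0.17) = -42.14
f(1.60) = -37.84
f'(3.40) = 7.80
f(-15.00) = 168.00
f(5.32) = -8.38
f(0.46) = -41.33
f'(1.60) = 4.20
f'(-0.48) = 0.04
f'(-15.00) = -29.00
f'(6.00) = 13.00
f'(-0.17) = 0.66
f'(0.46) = 1.92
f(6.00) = 0.00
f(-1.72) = -40.76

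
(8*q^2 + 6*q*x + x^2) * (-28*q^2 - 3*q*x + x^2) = -224*q^4 - 192*q^3*x - 38*q^2*x^2 + 3*q*x^3 + x^4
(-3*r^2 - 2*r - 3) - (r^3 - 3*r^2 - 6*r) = -r^3 + 4*r - 3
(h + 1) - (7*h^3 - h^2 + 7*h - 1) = -7*h^3 + h^2 - 6*h + 2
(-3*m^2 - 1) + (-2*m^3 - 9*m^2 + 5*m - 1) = -2*m^3 - 12*m^2 + 5*m - 2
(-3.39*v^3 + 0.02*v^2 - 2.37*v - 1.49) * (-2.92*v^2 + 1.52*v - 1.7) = 9.8988*v^5 - 5.2112*v^4 + 12.7138*v^3 + 0.714399999999999*v^2 + 1.7642*v + 2.533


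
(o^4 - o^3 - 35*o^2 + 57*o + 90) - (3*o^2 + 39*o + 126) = o^4 - o^3 - 38*o^2 + 18*o - 36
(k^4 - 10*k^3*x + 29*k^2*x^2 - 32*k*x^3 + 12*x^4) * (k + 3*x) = k^5 - 7*k^4*x - k^3*x^2 + 55*k^2*x^3 - 84*k*x^4 + 36*x^5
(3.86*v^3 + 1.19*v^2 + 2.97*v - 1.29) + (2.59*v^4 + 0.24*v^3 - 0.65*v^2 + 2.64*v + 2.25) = 2.59*v^4 + 4.1*v^3 + 0.54*v^2 + 5.61*v + 0.96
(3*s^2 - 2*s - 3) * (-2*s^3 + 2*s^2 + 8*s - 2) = -6*s^5 + 10*s^4 + 26*s^3 - 28*s^2 - 20*s + 6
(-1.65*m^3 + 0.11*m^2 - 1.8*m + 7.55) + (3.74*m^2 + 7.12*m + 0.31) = -1.65*m^3 + 3.85*m^2 + 5.32*m + 7.86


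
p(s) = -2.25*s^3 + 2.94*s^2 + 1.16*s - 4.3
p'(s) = -6.75*s^2 + 5.88*s + 1.16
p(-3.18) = 94.10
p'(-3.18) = -85.80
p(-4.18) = 206.55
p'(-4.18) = -141.36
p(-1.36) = 5.22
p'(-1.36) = -19.32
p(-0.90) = -1.32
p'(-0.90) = -9.60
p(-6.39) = 695.40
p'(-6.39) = -312.03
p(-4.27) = 219.52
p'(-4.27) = -147.02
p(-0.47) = -3.96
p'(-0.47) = -3.09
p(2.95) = -33.06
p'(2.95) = -40.24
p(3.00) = -35.11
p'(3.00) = -41.95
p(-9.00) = 1863.65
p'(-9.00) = -598.51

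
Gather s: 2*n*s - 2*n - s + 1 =-2*n + s*(2*n - 1) + 1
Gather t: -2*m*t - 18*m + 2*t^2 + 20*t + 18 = -18*m + 2*t^2 + t*(20 - 2*m) + 18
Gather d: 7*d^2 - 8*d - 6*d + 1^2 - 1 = 7*d^2 - 14*d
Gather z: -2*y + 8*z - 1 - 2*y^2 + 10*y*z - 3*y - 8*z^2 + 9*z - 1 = -2*y^2 - 5*y - 8*z^2 + z*(10*y + 17) - 2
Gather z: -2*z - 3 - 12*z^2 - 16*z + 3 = -12*z^2 - 18*z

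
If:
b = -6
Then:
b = -6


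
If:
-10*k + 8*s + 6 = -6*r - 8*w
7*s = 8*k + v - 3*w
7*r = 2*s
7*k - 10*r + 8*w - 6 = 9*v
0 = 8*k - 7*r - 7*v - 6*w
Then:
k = -10026/4031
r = -3477/4031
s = -24339/8062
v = -7314/4031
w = -1557/8062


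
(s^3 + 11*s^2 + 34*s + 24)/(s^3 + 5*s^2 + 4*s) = (s + 6)/s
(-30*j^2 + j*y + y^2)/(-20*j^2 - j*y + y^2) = (6*j + y)/(4*j + y)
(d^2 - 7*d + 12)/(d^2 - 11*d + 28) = (d - 3)/(d - 7)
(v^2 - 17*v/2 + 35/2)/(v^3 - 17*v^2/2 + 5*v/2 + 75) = (2*v - 7)/(2*v^2 - 7*v - 30)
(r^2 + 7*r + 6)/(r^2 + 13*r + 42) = (r + 1)/(r + 7)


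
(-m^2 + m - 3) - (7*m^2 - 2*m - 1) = -8*m^2 + 3*m - 2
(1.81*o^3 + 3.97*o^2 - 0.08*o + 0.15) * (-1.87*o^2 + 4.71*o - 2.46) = -3.3847*o^5 + 1.1012*o^4 + 14.3957*o^3 - 10.4235*o^2 + 0.9033*o - 0.369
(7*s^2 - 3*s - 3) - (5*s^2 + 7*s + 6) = 2*s^2 - 10*s - 9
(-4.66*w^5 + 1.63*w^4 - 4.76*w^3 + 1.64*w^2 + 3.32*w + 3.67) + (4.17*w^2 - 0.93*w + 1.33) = -4.66*w^5 + 1.63*w^4 - 4.76*w^3 + 5.81*w^2 + 2.39*w + 5.0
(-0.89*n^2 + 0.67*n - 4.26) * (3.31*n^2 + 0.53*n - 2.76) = -2.9459*n^4 + 1.746*n^3 - 11.2891*n^2 - 4.107*n + 11.7576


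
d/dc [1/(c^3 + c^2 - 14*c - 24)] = (-3*c^2 - 2*c + 14)/(c^3 + c^2 - 14*c - 24)^2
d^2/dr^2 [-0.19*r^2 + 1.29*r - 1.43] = -0.380000000000000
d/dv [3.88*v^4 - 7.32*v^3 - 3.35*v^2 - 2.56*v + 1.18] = 15.52*v^3 - 21.96*v^2 - 6.7*v - 2.56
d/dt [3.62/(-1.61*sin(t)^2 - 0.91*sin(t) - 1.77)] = (11.6564*sin(t) + 3.2942)*cos(t)/(1.61*sin(t)^2 + 0.91*sin(t) + 1.77)^2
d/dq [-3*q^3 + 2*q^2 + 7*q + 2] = -9*q^2 + 4*q + 7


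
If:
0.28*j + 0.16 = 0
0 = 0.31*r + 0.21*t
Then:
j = -0.57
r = -0.67741935483871*t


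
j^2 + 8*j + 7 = (j + 1)*(j + 7)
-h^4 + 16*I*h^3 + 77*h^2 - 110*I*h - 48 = (h - 8*I)*(h - 6*I)*(I*h + 1)^2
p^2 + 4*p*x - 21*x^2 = (p - 3*x)*(p + 7*x)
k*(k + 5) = k^2 + 5*k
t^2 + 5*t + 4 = (t + 1)*(t + 4)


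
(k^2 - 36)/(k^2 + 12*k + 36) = (k - 6)/(k + 6)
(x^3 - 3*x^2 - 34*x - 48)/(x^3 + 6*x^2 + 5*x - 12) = (x^2 - 6*x - 16)/(x^2 + 3*x - 4)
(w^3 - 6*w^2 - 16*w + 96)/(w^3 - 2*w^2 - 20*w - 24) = (w^2 - 16)/(w^2 + 4*w + 4)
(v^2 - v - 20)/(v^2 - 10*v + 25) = (v + 4)/(v - 5)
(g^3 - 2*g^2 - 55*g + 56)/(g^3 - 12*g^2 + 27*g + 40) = (g^2 + 6*g - 7)/(g^2 - 4*g - 5)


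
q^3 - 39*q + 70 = (q - 5)*(q - 2)*(q + 7)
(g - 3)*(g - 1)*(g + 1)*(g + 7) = g^4 + 4*g^3 - 22*g^2 - 4*g + 21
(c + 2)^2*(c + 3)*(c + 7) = c^4 + 14*c^3 + 65*c^2 + 124*c + 84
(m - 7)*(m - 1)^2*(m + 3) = m^4 - 6*m^3 - 12*m^2 + 38*m - 21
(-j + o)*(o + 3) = -j*o - 3*j + o^2 + 3*o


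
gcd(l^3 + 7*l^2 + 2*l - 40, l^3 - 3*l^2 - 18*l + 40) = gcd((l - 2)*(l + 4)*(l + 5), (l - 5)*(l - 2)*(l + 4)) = l^2 + 2*l - 8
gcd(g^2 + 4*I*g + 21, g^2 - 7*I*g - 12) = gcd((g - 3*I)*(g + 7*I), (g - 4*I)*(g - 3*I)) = g - 3*I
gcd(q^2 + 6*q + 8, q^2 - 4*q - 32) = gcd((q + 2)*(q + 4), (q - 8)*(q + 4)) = q + 4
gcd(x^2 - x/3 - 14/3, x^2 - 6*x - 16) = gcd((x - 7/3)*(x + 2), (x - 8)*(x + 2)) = x + 2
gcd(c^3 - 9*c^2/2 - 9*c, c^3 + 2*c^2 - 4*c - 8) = 1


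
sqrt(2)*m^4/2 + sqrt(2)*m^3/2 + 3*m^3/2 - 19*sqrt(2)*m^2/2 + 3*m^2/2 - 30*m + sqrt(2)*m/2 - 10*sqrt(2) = (m - 4)*(m + 5)*(m + sqrt(2))*(sqrt(2)*m/2 + 1/2)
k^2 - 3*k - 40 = (k - 8)*(k + 5)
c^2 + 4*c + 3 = (c + 1)*(c + 3)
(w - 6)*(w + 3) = w^2 - 3*w - 18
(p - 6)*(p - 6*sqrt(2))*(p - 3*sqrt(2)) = p^3 - 9*sqrt(2)*p^2 - 6*p^2 + 36*p + 54*sqrt(2)*p - 216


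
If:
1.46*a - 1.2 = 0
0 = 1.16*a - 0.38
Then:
No Solution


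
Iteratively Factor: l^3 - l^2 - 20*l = (l - 5)*(l^2 + 4*l) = l*(l - 5)*(l + 4)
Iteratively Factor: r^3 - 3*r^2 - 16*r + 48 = (r - 3)*(r^2 - 16) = (r - 3)*(r + 4)*(r - 4)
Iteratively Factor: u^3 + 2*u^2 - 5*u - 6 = (u + 3)*(u^2 - u - 2) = (u + 1)*(u + 3)*(u - 2)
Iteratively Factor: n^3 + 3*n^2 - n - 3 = (n + 3)*(n^2 - 1) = (n + 1)*(n + 3)*(n - 1)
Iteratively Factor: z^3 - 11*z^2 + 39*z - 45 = (z - 5)*(z^2 - 6*z + 9) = (z - 5)*(z - 3)*(z - 3)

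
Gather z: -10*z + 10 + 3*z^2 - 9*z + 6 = 3*z^2 - 19*z + 16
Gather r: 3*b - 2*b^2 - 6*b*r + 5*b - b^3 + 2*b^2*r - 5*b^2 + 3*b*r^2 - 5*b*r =-b^3 - 7*b^2 + 3*b*r^2 + 8*b + r*(2*b^2 - 11*b)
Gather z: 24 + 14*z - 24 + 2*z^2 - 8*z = 2*z^2 + 6*z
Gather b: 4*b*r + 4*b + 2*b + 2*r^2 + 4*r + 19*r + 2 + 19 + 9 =b*(4*r + 6) + 2*r^2 + 23*r + 30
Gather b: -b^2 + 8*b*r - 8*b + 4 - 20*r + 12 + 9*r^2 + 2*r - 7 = -b^2 + b*(8*r - 8) + 9*r^2 - 18*r + 9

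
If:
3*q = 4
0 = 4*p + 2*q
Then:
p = -2/3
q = 4/3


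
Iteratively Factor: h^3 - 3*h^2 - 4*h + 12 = (h - 3)*(h^2 - 4) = (h - 3)*(h - 2)*(h + 2)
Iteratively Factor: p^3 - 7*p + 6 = (p - 1)*(p^2 + p - 6) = (p - 2)*(p - 1)*(p + 3)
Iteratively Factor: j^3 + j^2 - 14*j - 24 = (j + 2)*(j^2 - j - 12) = (j - 4)*(j + 2)*(j + 3)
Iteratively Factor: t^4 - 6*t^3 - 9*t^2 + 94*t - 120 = (t - 3)*(t^3 - 3*t^2 - 18*t + 40) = (t - 3)*(t - 2)*(t^2 - t - 20) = (t - 3)*(t - 2)*(t + 4)*(t - 5)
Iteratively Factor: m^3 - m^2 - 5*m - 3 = (m + 1)*(m^2 - 2*m - 3) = (m - 3)*(m + 1)*(m + 1)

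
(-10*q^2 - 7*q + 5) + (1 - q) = -10*q^2 - 8*q + 6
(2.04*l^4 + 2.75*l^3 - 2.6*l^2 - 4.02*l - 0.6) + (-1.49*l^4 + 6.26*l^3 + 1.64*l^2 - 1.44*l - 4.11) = 0.55*l^4 + 9.01*l^3 - 0.96*l^2 - 5.46*l - 4.71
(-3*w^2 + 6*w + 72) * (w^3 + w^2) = -3*w^5 + 3*w^4 + 78*w^3 + 72*w^2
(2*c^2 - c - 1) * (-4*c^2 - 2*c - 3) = -8*c^4 + 5*c + 3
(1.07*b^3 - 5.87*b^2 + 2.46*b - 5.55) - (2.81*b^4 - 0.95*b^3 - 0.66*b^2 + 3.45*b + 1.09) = -2.81*b^4 + 2.02*b^3 - 5.21*b^2 - 0.99*b - 6.64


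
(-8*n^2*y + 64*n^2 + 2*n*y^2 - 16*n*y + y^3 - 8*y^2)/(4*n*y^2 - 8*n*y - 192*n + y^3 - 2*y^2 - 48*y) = (-2*n + y)/(y + 6)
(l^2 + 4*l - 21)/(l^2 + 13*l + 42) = (l - 3)/(l + 6)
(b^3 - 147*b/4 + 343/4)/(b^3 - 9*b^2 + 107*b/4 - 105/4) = (2*b^2 + 7*b - 49)/(2*b^2 - 11*b + 15)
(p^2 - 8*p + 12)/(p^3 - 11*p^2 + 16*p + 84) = (p - 2)/(p^2 - 5*p - 14)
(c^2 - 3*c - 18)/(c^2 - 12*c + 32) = (c^2 - 3*c - 18)/(c^2 - 12*c + 32)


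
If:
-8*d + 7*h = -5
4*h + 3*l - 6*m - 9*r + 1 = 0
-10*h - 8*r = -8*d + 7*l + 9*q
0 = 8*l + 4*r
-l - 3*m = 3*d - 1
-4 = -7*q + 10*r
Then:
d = 8815/21846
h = -2765/10923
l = -194/10923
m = -4211/65538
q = 6796/10923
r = 388/10923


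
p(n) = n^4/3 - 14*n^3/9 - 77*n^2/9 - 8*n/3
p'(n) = 4*n^3/3 - 14*n^2/3 - 154*n/9 - 8/3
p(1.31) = -20.69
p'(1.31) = -30.09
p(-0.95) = -3.58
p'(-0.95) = 8.23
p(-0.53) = -0.73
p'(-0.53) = 4.89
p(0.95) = -11.32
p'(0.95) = -21.99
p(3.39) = -123.94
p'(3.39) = -62.36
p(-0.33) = 0.01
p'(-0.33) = 2.42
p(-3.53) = 22.99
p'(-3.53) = -59.06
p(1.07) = -14.12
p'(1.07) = -24.69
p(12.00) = 2960.00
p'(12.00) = 1424.00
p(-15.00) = 20240.00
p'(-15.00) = -5296.00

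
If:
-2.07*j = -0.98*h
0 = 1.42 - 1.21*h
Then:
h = 1.17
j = 0.56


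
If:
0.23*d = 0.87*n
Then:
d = 3.78260869565217*n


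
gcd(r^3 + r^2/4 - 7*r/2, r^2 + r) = r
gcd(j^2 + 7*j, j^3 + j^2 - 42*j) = j^2 + 7*j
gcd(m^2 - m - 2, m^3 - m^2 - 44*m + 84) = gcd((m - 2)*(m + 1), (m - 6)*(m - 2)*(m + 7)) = m - 2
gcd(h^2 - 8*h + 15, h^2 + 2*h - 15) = h - 3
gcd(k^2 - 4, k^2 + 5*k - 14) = k - 2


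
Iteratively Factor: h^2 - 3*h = (h - 3)*(h)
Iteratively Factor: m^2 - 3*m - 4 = (m - 4)*(m + 1)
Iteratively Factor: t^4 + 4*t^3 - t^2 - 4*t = (t - 1)*(t^3 + 5*t^2 + 4*t) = (t - 1)*(t + 1)*(t^2 + 4*t) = t*(t - 1)*(t + 1)*(t + 4)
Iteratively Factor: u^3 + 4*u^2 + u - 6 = (u + 3)*(u^2 + u - 2) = (u + 2)*(u + 3)*(u - 1)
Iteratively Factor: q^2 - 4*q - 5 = (q - 5)*(q + 1)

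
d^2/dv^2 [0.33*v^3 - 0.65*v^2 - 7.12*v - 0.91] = 1.98*v - 1.3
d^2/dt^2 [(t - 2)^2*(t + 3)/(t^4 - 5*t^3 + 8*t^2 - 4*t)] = 2*(t^3 + 9*t^2 - 9*t + 3)/(t^3*(t^3 - 3*t^2 + 3*t - 1))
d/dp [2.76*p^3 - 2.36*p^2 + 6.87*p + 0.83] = 8.28*p^2 - 4.72*p + 6.87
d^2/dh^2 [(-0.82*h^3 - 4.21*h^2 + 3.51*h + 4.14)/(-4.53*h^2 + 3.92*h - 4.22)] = (-2.8421709430404e-14*h^5 + 1.13686837721616e-13*h^4 - 0.688053999999966*h^3 - 1074.01308*h^2 + 931.311708*h + 64.870736)/(92.959677*h^6 - 241.325784*h^5 + 468.62397*h^4 - 509.85872*h^3 + 436.55478*h^2 - 209.426784*h + 75.151448)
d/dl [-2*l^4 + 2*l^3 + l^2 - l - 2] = -8*l^3 + 6*l^2 + 2*l - 1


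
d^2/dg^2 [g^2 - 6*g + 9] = 2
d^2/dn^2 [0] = 0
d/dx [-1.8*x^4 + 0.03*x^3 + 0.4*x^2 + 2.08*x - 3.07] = -7.2*x^3 + 0.09*x^2 + 0.8*x + 2.08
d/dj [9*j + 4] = 9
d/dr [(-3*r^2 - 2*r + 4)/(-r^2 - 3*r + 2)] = (7*r^2 - 4*r + 8)/(r^4 + 6*r^3 + 5*r^2 - 12*r + 4)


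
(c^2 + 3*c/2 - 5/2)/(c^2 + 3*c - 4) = (c + 5/2)/(c + 4)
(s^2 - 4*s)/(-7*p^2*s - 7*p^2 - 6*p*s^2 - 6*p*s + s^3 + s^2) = s*(4 - s)/(7*p^2*s + 7*p^2 + 6*p*s^2 + 6*p*s - s^3 - s^2)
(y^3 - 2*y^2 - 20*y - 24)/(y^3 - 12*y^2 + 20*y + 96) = (y + 2)/(y - 8)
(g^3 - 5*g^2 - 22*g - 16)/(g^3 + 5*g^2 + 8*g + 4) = (g - 8)/(g + 2)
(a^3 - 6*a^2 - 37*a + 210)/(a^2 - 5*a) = a - 1 - 42/a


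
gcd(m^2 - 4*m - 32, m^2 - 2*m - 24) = m + 4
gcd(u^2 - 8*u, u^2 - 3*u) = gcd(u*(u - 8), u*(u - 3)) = u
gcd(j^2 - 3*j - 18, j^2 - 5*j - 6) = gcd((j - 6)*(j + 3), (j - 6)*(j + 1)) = j - 6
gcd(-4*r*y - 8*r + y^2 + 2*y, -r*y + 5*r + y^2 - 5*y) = 1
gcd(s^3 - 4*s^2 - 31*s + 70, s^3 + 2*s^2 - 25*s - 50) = s + 5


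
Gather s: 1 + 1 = 2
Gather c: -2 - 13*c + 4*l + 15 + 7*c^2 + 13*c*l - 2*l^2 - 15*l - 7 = 7*c^2 + c*(13*l - 13) - 2*l^2 - 11*l + 6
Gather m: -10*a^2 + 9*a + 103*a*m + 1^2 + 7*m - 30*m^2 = -10*a^2 + 9*a - 30*m^2 + m*(103*a + 7) + 1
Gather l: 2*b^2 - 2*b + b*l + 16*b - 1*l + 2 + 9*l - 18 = 2*b^2 + 14*b + l*(b + 8) - 16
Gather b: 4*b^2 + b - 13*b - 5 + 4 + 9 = 4*b^2 - 12*b + 8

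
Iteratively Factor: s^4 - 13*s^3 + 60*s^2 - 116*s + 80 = (s - 4)*(s^3 - 9*s^2 + 24*s - 20) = (s - 5)*(s - 4)*(s^2 - 4*s + 4) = (s - 5)*(s - 4)*(s - 2)*(s - 2)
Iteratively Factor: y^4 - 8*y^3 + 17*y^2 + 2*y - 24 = (y - 3)*(y^3 - 5*y^2 + 2*y + 8) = (y - 4)*(y - 3)*(y^2 - y - 2) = (y - 4)*(y - 3)*(y + 1)*(y - 2)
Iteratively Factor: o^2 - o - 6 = (o + 2)*(o - 3)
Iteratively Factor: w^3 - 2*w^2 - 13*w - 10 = (w + 2)*(w^2 - 4*w - 5) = (w - 5)*(w + 2)*(w + 1)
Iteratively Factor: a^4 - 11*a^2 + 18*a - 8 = (a - 2)*(a^3 + 2*a^2 - 7*a + 4) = (a - 2)*(a - 1)*(a^2 + 3*a - 4) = (a - 2)*(a - 1)^2*(a + 4)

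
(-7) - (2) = -9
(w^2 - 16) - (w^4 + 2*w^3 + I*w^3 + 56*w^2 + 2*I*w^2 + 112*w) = -w^4 - 2*w^3 - I*w^3 - 55*w^2 - 2*I*w^2 - 112*w - 16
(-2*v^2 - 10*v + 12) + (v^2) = -v^2 - 10*v + 12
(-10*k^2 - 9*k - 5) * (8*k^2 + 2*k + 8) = -80*k^4 - 92*k^3 - 138*k^2 - 82*k - 40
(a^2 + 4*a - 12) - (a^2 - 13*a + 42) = 17*a - 54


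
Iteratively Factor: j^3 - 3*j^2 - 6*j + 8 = (j + 2)*(j^2 - 5*j + 4) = (j - 4)*(j + 2)*(j - 1)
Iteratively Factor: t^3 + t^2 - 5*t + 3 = (t - 1)*(t^2 + 2*t - 3) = (t - 1)^2*(t + 3)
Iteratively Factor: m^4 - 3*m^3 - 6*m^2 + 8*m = (m - 4)*(m^3 + m^2 - 2*m) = (m - 4)*(m + 2)*(m^2 - m) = (m - 4)*(m - 1)*(m + 2)*(m)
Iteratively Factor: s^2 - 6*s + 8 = (s - 2)*(s - 4)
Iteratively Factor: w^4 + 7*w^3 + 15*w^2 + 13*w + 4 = (w + 1)*(w^3 + 6*w^2 + 9*w + 4) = (w + 1)^2*(w^2 + 5*w + 4) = (w + 1)^3*(w + 4)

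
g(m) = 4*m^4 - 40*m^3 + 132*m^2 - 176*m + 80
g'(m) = 16*m^3 - 120*m^2 + 264*m - 176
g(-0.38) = 168.22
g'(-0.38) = -294.53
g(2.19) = -0.48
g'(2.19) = -5.32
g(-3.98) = 6396.88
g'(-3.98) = -4136.28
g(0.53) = 18.16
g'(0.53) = -67.41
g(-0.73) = 295.52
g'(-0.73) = -438.89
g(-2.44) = 2018.17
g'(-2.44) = -1767.02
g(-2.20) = 1625.70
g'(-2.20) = -1507.97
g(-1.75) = 1044.14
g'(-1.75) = -1091.25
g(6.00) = 320.00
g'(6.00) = 544.00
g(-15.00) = 369920.00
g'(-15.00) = -85136.00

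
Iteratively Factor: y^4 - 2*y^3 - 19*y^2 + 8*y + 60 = (y + 3)*(y^3 - 5*y^2 - 4*y + 20) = (y - 5)*(y + 3)*(y^2 - 4) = (y - 5)*(y + 2)*(y + 3)*(y - 2)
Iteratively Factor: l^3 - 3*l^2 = (l - 3)*(l^2) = l*(l - 3)*(l)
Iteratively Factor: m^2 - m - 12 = (m + 3)*(m - 4)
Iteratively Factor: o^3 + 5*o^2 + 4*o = (o + 1)*(o^2 + 4*o) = (o + 1)*(o + 4)*(o)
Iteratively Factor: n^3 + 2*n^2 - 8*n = (n)*(n^2 + 2*n - 8) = n*(n - 2)*(n + 4)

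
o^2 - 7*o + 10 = (o - 5)*(o - 2)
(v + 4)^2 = v^2 + 8*v + 16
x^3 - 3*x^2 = x^2*(x - 3)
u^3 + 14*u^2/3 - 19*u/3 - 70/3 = (u - 7/3)*(u + 2)*(u + 5)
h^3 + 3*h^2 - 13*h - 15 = (h - 3)*(h + 1)*(h + 5)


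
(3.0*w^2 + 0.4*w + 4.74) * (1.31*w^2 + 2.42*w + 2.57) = 3.93*w^4 + 7.784*w^3 + 14.8874*w^2 + 12.4988*w + 12.1818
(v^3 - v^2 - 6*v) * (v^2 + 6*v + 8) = v^5 + 5*v^4 - 4*v^3 - 44*v^2 - 48*v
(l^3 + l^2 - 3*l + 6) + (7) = l^3 + l^2 - 3*l + 13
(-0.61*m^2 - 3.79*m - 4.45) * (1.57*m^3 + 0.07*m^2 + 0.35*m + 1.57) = -0.9577*m^5 - 5.993*m^4 - 7.4653*m^3 - 2.5957*m^2 - 7.5078*m - 6.9865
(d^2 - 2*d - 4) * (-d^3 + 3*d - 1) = -d^5 + 2*d^4 + 7*d^3 - 7*d^2 - 10*d + 4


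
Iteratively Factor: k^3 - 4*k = (k)*(k^2 - 4) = k*(k - 2)*(k + 2)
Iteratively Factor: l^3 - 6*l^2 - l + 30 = (l + 2)*(l^2 - 8*l + 15) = (l - 3)*(l + 2)*(l - 5)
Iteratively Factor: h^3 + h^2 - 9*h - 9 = (h + 1)*(h^2 - 9) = (h - 3)*(h + 1)*(h + 3)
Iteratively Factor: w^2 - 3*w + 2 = (w - 2)*(w - 1)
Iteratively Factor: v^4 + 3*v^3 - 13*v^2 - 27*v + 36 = (v - 1)*(v^3 + 4*v^2 - 9*v - 36) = (v - 3)*(v - 1)*(v^2 + 7*v + 12) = (v - 3)*(v - 1)*(v + 3)*(v + 4)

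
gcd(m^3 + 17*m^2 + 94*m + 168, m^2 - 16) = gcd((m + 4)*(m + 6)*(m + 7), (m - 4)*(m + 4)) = m + 4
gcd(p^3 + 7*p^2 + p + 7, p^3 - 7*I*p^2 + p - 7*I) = p^2 + 1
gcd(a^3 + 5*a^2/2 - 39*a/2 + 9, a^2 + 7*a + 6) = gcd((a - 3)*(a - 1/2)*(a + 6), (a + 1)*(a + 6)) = a + 6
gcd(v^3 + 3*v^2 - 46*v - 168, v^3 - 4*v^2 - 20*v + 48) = v + 4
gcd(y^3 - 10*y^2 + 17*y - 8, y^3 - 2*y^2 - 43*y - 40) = y - 8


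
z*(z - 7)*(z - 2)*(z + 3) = z^4 - 6*z^3 - 13*z^2 + 42*z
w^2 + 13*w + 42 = (w + 6)*(w + 7)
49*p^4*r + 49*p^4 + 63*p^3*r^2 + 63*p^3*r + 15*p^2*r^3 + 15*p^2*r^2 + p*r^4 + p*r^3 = (p + r)*(7*p + r)^2*(p*r + p)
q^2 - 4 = (q - 2)*(q + 2)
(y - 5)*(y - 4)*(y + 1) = y^3 - 8*y^2 + 11*y + 20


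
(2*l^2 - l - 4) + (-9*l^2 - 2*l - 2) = -7*l^2 - 3*l - 6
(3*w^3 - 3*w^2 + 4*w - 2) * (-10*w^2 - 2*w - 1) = -30*w^5 + 24*w^4 - 37*w^3 + 15*w^2 + 2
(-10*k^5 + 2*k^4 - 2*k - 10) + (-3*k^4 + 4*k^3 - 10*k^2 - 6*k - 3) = -10*k^5 - k^4 + 4*k^3 - 10*k^2 - 8*k - 13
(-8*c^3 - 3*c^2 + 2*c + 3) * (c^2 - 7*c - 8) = -8*c^5 + 53*c^4 + 87*c^3 + 13*c^2 - 37*c - 24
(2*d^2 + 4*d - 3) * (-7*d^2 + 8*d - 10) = -14*d^4 - 12*d^3 + 33*d^2 - 64*d + 30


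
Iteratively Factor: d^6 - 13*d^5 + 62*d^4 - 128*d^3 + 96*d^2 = (d)*(d^5 - 13*d^4 + 62*d^3 - 128*d^2 + 96*d) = d*(d - 4)*(d^4 - 9*d^3 + 26*d^2 - 24*d) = d*(d - 4)*(d - 2)*(d^3 - 7*d^2 + 12*d) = d*(d - 4)^2*(d - 2)*(d^2 - 3*d) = d^2*(d - 4)^2*(d - 2)*(d - 3)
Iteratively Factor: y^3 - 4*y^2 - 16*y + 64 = (y + 4)*(y^2 - 8*y + 16) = (y - 4)*(y + 4)*(y - 4)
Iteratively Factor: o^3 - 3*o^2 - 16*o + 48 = (o - 4)*(o^2 + o - 12) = (o - 4)*(o + 4)*(o - 3)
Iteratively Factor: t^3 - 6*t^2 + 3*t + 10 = (t - 5)*(t^2 - t - 2) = (t - 5)*(t - 2)*(t + 1)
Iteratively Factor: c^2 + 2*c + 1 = (c + 1)*(c + 1)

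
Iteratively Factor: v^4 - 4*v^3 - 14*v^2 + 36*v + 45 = (v + 1)*(v^3 - 5*v^2 - 9*v + 45) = (v + 1)*(v + 3)*(v^2 - 8*v + 15) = (v - 3)*(v + 1)*(v + 3)*(v - 5)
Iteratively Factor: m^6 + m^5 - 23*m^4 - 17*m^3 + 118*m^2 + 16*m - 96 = (m + 4)*(m^5 - 3*m^4 - 11*m^3 + 27*m^2 + 10*m - 24) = (m + 1)*(m + 4)*(m^4 - 4*m^3 - 7*m^2 + 34*m - 24) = (m + 1)*(m + 3)*(m + 4)*(m^3 - 7*m^2 + 14*m - 8) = (m - 1)*(m + 1)*(m + 3)*(m + 4)*(m^2 - 6*m + 8) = (m - 4)*(m - 1)*(m + 1)*(m + 3)*(m + 4)*(m - 2)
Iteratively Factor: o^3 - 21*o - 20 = (o + 4)*(o^2 - 4*o - 5) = (o + 1)*(o + 4)*(o - 5)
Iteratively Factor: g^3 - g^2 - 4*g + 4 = (g - 2)*(g^2 + g - 2) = (g - 2)*(g + 2)*(g - 1)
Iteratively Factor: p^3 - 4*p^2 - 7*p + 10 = (p + 2)*(p^2 - 6*p + 5) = (p - 1)*(p + 2)*(p - 5)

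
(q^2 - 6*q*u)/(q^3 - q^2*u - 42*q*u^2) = (-q + 6*u)/(-q^2 + q*u + 42*u^2)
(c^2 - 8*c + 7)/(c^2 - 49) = (c - 1)/(c + 7)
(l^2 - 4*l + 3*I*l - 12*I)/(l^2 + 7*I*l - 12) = (l - 4)/(l + 4*I)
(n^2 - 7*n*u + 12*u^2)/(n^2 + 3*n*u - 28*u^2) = (n - 3*u)/(n + 7*u)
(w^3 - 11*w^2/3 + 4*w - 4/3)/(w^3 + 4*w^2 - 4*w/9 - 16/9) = 3*(w^2 - 3*w + 2)/(3*w^2 + 14*w + 8)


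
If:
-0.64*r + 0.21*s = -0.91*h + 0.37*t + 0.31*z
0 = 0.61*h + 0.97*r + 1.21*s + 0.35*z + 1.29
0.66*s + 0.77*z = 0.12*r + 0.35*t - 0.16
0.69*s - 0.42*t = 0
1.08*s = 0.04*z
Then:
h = -0.66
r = -0.78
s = -0.01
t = -0.02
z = -0.33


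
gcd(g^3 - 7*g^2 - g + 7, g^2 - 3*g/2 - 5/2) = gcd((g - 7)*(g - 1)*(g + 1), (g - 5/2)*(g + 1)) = g + 1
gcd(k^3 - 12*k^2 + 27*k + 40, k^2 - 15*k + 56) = k - 8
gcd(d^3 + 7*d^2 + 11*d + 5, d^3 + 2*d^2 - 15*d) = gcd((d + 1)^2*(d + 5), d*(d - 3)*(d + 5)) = d + 5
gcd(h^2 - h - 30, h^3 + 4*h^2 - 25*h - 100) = h + 5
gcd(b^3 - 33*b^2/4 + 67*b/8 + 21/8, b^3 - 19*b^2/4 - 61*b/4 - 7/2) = b^2 - 27*b/4 - 7/4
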